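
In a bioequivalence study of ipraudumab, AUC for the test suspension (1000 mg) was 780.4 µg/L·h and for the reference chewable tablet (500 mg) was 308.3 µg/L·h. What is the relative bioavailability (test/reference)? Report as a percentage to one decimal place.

F_rel = 126.6%

F_rel = (AUC_test/D_test) / (AUC_ref/D_ref)
      = (780.4/1000) / (308.3/500)
      = 0.7804 / 0.6166 = 1.2657 = 126.57%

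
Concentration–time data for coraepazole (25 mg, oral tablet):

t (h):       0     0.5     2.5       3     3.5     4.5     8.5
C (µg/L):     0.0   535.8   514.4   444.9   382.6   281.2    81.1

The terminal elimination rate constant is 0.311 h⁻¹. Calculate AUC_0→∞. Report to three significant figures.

AUC = 2950 µg/L·h

Trapezoidal AUC_0→8.5:
  [0→0.5]: (0.0+535.8)/2 × 0.5 = 133.95
  [0.5→2.5]: (535.8+514.4)/2 × 2 = 1050.2
  [2.5→3]: (514.4+444.9)/2 × 0.5 = 239.825
  [3→3.5]: (444.9+382.6)/2 × 0.5 = 206.875
  [3.5→4.5]: (382.6+281.2)/2 × 1 = 331.9
  [4.5→8.5]: (281.2+81.1)/2 × 4 = 724.6
  Sum = 2687.35 µg/L·h
Extrapolated tail: C_last / k_e = 81.1 / 0.311 = 260.772
AUC_0→∞ = 2687.35 + 260.772 = 2948.122 µg/L·h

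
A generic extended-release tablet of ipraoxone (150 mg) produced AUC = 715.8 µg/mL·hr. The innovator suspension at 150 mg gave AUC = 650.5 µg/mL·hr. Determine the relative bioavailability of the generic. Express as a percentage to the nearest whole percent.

F_rel = (AUC_test/D_test) / (AUC_ref/D_ref)
      = (715.8/150) / (650.5/150)
      = 4.772 / 4.33667 = 1.1004 = 110.04%

F_rel = 110%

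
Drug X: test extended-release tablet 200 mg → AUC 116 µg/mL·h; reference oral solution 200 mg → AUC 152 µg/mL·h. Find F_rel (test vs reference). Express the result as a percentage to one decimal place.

F_rel = (AUC_test/D_test) / (AUC_ref/D_ref)
      = (116/200) / (152/200)
      = 0.58 / 0.76 = 0.7632 = 76.32%

F_rel = 76.3%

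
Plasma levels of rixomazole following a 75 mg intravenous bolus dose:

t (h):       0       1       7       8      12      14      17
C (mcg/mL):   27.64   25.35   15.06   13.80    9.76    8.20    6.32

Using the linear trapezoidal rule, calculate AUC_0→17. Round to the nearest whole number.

AUC = 249 mcg/mL·h

Trapezoidal AUC_0→17:
  [0→1]: (27.64+25.35)/2 × 1 = 26.495
  [1→7]: (25.35+15.06)/2 × 6 = 121.23
  [7→8]: (15.06+13.80)/2 × 1 = 14.43
  [8→12]: (13.80+9.76)/2 × 4 = 47.12
  [12→14]: (9.76+8.20)/2 × 2 = 17.96
  [14→17]: (8.20+6.32)/2 × 3 = 21.78
  Sum = 249.015 mcg/mL·h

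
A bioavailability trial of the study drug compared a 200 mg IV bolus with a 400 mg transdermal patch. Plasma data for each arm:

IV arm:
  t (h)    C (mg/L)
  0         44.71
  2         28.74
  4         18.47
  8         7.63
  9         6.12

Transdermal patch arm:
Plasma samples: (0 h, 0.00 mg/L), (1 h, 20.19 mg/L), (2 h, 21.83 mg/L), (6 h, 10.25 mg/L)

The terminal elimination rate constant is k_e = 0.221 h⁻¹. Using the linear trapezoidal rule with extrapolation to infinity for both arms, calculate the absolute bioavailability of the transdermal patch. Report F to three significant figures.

F = 0.341

Trapezoidal AUC_0→9 (IV):
  [0→2]: (44.71+28.74)/2 × 2 = 73.45
  [2→4]: (28.74+18.47)/2 × 2 = 47.21
  [4→8]: (18.47+7.63)/2 × 4 = 52.2
  [8→9]: (7.63+6.12)/2 × 1 = 6.875
  Sum = 179.735 mg/L·h
IV tail: 6.12/0.221 = 27.692; AUC_iv,0→∞ = 179.735 + 27.692 = 207.427 mg/L·h
Trapezoidal AUC_0→6 (transdermal patch):
  [0→1]: (0.00+20.19)/2 × 1 = 10.095
  [1→2]: (20.19+21.83)/2 × 1 = 21.01
  [2→6]: (21.83+10.25)/2 × 4 = 64.16
  Sum = 95.265 mg/L·h
transdermal patch tail: 10.25/0.221 = 46.380; AUC_ev,0→∞ = 95.265 + 46.380 = 141.645 mg/L·h
F = (AUC_ev/D_ev)/(AUC_iv/D_iv) = (141.645/400)/(207.427/200) = 0.3541125/1.037135 = 0.3414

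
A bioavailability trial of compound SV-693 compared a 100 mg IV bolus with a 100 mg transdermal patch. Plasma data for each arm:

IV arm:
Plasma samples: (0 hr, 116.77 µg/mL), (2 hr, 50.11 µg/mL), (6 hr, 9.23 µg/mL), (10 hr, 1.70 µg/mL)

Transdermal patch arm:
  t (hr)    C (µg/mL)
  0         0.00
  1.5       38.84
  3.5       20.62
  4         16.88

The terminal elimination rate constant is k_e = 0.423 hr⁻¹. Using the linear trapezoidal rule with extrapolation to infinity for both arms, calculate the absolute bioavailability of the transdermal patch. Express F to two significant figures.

Trapezoidal AUC_0→10 (IV):
  [0→2]: (116.77+50.11)/2 × 2 = 166.88
  [2→6]: (50.11+9.23)/2 × 4 = 118.68
  [6→10]: (9.23+1.70)/2 × 4 = 21.86
  Sum = 307.42 µg/mL·hr
IV tail: 1.70/0.423 = 4.019; AUC_iv,0→∞ = 307.42 + 4.019 = 311.439 µg/mL·hr
Trapezoidal AUC_0→4 (transdermal patch):
  [0→1.5]: (0.00+38.84)/2 × 1.5 = 29.13
  [1.5→3.5]: (38.84+20.62)/2 × 2 = 59.46
  [3.5→4]: (20.62+16.88)/2 × 0.5 = 9.375
  Sum = 97.965 µg/mL·hr
transdermal patch tail: 16.88/0.423 = 39.905; AUC_ev,0→∞ = 97.965 + 39.905 = 137.87 µg/mL·hr
F = (AUC_ev/D_ev)/(AUC_iv/D_iv) = (137.87/100)/(311.439/100) = 1.3787/3.11439 = 0.4427

F = 0.44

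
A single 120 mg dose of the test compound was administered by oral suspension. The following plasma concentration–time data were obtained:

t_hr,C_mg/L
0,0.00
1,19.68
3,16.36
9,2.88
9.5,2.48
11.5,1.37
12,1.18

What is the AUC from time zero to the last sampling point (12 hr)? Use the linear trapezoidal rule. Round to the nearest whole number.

AUC = 109 mg/L·hr

Trapezoidal AUC_0→12:
  [0→1]: (0.00+19.68)/2 × 1 = 9.84
  [1→3]: (19.68+16.36)/2 × 2 = 36.04
  [3→9]: (16.36+2.88)/2 × 6 = 57.72
  [9→9.5]: (2.88+2.48)/2 × 0.5 = 1.34
  [9.5→11.5]: (2.48+1.37)/2 × 2 = 3.85
  [11.5→12]: (1.37+1.18)/2 × 0.5 = 0.6375
  Sum = 109.4275 mg/L·hr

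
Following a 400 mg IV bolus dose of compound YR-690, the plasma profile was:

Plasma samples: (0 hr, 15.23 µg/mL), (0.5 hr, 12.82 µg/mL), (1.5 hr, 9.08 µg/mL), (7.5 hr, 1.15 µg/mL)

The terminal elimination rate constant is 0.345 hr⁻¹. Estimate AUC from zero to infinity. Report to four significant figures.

Trapezoidal AUC_0→7.5:
  [0→0.5]: (15.23+12.82)/2 × 0.5 = 7.0125
  [0.5→1.5]: (12.82+9.08)/2 × 1 = 10.95
  [1.5→7.5]: (9.08+1.15)/2 × 6 = 30.69
  Sum = 48.6525 µg/mL·hr
Extrapolated tail: C_last / k_e = 1.15 / 0.345 = 3.333
AUC_0→∞ = 48.6525 + 3.333 = 51.9855 µg/mL·hr

AUC = 51.99 µg/mL·hr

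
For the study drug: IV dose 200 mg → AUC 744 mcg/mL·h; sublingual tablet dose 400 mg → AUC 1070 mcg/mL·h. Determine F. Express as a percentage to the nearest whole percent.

F = (AUC_ev / D_ev) / (AUC_iv / D_iv)
  = (1070/400) / (744/200)
  = 2.675 / 3.72 = 0.7191
  = 71.91%

F = 72%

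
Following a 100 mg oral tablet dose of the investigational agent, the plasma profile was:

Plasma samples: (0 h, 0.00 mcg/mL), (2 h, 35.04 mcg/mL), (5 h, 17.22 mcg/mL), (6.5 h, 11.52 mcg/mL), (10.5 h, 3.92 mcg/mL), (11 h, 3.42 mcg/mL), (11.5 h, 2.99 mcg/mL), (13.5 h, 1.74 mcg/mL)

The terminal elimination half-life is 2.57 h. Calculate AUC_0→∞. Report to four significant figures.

AUC = 180.5 mcg/mL·h

Trapezoidal AUC_0→13.5:
  [0→2]: (0.00+35.04)/2 × 2 = 35.04
  [2→5]: (35.04+17.22)/2 × 3 = 78.39
  [5→6.5]: (17.22+11.52)/2 × 1.5 = 21.555
  [6.5→10.5]: (11.52+3.92)/2 × 4 = 30.88
  [10.5→11]: (3.92+3.42)/2 × 0.5 = 1.835
  [11→11.5]: (3.42+2.99)/2 × 0.5 = 1.6025
  [11.5→13.5]: (2.99+1.74)/2 × 2 = 4.73
  Sum = 174.0325 mcg/mL·h
k_e = ln2 / t½ = 0.693147 / 2.57 = 0.2697 h^-1
Extrapolated tail: C_last / k_e = 1.74 / 0.2697 = 6.452
AUC_0→∞ = 174.0325 + 6.452 = 180.4845 mcg/mL·h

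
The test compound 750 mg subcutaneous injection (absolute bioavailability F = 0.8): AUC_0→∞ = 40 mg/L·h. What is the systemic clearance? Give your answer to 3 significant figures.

CL = 15.0 L/h

CL = F × Dose / AUC_0→∞
   = 0.8 × 750 / 40 = 15 L/h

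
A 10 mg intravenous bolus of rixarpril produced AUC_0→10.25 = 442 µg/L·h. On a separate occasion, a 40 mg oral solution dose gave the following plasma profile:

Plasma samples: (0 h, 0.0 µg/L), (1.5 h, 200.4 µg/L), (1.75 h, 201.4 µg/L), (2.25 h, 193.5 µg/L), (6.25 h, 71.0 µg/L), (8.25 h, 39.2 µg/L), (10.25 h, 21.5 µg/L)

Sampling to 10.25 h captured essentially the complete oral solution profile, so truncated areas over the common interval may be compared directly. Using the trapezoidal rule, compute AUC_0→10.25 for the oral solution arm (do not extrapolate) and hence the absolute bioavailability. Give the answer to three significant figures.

F = 0.565

Trapezoidal AUC_0→10.25 (oral solution):
  [0→1.5]: (0.0+200.4)/2 × 1.5 = 150.3
  [1.5→1.75]: (200.4+201.4)/2 × 0.25 = 50.225
  [1.75→2.25]: (201.4+193.5)/2 × 0.5 = 98.725
  [2.25→6.25]: (193.5+71.0)/2 × 4 = 529.0
  [6.25→8.25]: (71.0+39.2)/2 × 2 = 110.2
  [8.25→10.25]: (39.2+21.5)/2 × 2 = 60.7
  Sum = 999.15 µg/L·h
F = (AUC_ev/D_ev)/(AUC_iv/D_iv) = (999.15/40)/(442/10) = 24.97875/44.2 = 0.5651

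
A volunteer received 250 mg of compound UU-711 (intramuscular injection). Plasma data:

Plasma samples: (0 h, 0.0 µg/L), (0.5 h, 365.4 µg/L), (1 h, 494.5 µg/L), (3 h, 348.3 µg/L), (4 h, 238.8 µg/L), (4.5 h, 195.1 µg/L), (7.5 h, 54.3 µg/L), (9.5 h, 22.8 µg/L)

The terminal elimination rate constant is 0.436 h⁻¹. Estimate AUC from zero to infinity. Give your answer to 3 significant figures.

AUC = 2050 µg/L·h

Trapezoidal AUC_0→9.5:
  [0→0.5]: (0.0+365.4)/2 × 0.5 = 91.35
  [0.5→1]: (365.4+494.5)/2 × 0.5 = 214.975
  [1→3]: (494.5+348.3)/2 × 2 = 842.8
  [3→4]: (348.3+238.8)/2 × 1 = 293.55
  [4→4.5]: (238.8+195.1)/2 × 0.5 = 108.475
  [4.5→7.5]: (195.1+54.3)/2 × 3 = 374.1
  [7.5→9.5]: (54.3+22.8)/2 × 2 = 77.1
  Sum = 2002.35 µg/L·h
Extrapolated tail: C_last / k_e = 22.8 / 0.436 = 52.294
AUC_0→∞ = 2002.35 + 52.294 = 2054.644 µg/L·h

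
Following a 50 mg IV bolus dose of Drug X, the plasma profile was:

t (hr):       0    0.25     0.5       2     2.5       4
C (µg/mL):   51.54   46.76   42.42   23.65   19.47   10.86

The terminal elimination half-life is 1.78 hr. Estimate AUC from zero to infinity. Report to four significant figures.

Trapezoidal AUC_0→4:
  [0→0.25]: (51.54+46.76)/2 × 0.25 = 12.2875
  [0.25→0.5]: (46.76+42.42)/2 × 0.25 = 11.1475
  [0.5→2]: (42.42+23.65)/2 × 1.5 = 49.5525
  [2→2.5]: (23.65+19.47)/2 × 0.5 = 10.78
  [2.5→4]: (19.47+10.86)/2 × 1.5 = 22.7475
  Sum = 106.515 µg/mL·hr
k_e = ln2 / t½ = 0.693147 / 1.78 = 0.3894 hr^-1
Extrapolated tail: C_last / k_e = 10.86 / 0.3894 = 27.889
AUC_0→∞ = 106.515 + 27.889 = 134.404 µg/mL·hr

AUC = 134.4 µg/mL·hr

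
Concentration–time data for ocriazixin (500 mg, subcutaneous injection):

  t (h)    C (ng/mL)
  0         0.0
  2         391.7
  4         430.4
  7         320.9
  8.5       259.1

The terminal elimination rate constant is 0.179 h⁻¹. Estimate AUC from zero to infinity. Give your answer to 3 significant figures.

Trapezoidal AUC_0→8.5:
  [0→2]: (0.0+391.7)/2 × 2 = 391.7
  [2→4]: (391.7+430.4)/2 × 2 = 822.1
  [4→7]: (430.4+320.9)/2 × 3 = 1126.95
  [7→8.5]: (320.9+259.1)/2 × 1.5 = 435.0
  Sum = 2775.75 ng/mL·h
Extrapolated tail: C_last / k_e = 259.1 / 0.179 = 1447.486
AUC_0→∞ = 2775.75 + 1447.486 = 4223.236 ng/mL·h

AUC = 4220 ng/mL·h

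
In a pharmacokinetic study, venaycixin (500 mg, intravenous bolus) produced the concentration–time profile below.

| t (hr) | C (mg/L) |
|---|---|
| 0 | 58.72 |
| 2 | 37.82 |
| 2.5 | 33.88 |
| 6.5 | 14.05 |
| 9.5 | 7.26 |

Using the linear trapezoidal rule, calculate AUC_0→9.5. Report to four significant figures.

AUC = 242.3 mg/L·hr

Trapezoidal AUC_0→9.5:
  [0→2]: (58.72+37.82)/2 × 2 = 96.54
  [2→2.5]: (37.82+33.88)/2 × 0.5 = 17.925
  [2.5→6.5]: (33.88+14.05)/2 × 4 = 95.86
  [6.5→9.5]: (14.05+7.26)/2 × 3 = 31.965
  Sum = 242.29 mg/L·hr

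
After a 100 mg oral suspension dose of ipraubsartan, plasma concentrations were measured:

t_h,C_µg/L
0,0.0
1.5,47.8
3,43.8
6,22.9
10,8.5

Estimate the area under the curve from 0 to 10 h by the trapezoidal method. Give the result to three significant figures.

Trapezoidal AUC_0→10:
  [0→1.5]: (0.0+47.8)/2 × 1.5 = 35.85
  [1.5→3]: (47.8+43.8)/2 × 1.5 = 68.7
  [3→6]: (43.8+22.9)/2 × 3 = 100.05
  [6→10]: (22.9+8.5)/2 × 4 = 62.8
  Sum = 267.4 µg/L·h

AUC = 267 µg/L·h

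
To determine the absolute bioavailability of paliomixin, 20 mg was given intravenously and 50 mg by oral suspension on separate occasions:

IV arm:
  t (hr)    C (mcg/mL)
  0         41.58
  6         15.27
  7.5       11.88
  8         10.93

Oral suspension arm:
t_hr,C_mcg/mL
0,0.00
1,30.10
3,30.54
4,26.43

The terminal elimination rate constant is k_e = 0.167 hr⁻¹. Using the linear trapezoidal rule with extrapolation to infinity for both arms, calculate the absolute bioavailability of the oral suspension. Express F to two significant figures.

Trapezoidal AUC_0→8 (IV):
  [0→6]: (41.58+15.27)/2 × 6 = 170.55
  [6→7.5]: (15.27+11.88)/2 × 1.5 = 20.3625
  [7.5→8]: (11.88+10.93)/2 × 0.5 = 5.7025
  Sum = 196.615 mcg/mL·hr
IV tail: 10.93/0.167 = 65.449; AUC_iv,0→∞ = 196.615 + 65.449 = 262.064 mcg/mL·hr
Trapezoidal AUC_0→4 (oral suspension):
  [0→1]: (0.00+30.10)/2 × 1 = 15.05
  [1→3]: (30.10+30.54)/2 × 2 = 60.64
  [3→4]: (30.54+26.43)/2 × 1 = 28.485
  Sum = 104.175 mcg/mL·hr
oral suspension tail: 26.43/0.167 = 158.263; AUC_ev,0→∞ = 104.175 + 158.263 = 262.438 mcg/mL·hr
F = (AUC_ev/D_ev)/(AUC_iv/D_iv) = (262.438/50)/(262.064/20) = 5.24876/13.1032 = 0.4006

F = 0.40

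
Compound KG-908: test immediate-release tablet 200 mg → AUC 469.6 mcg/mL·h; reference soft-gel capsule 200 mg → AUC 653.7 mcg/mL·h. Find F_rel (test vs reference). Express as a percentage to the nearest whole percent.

F_rel = (AUC_test/D_test) / (AUC_ref/D_ref)
      = (469.6/200) / (653.7/200)
      = 2.348 / 3.2685 = 0.7184 = 71.84%

F_rel = 72%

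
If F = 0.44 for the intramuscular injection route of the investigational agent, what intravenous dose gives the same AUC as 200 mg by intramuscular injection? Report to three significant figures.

D_iv = 88.0 mg

Systemic exposure from an extravascular dose = F × D_ev, so the equivalent IV dose is F × D_ev.
D_iv = F × D_ev = 0.44 × 200 = 88 mg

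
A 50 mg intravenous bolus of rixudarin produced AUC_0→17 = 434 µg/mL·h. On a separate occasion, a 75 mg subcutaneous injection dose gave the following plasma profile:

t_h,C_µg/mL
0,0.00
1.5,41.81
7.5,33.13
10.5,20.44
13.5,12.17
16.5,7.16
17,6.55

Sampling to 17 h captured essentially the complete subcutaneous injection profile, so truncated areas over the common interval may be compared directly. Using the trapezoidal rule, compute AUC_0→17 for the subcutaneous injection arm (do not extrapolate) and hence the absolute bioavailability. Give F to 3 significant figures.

Trapezoidal AUC_0→17 (subcutaneous injection):
  [0→1.5]: (0.00+41.81)/2 × 1.5 = 31.3575
  [1.5→7.5]: (41.81+33.13)/2 × 6 = 224.82
  [7.5→10.5]: (33.13+20.44)/2 × 3 = 80.355
  [10.5→13.5]: (20.44+12.17)/2 × 3 = 48.915
  [13.5→16.5]: (12.17+7.16)/2 × 3 = 28.995
  [16.5→17]: (7.16+6.55)/2 × 0.5 = 3.4275
  Sum = 417.87 µg/mL·h
F = (AUC_ev/D_ev)/(AUC_iv/D_iv) = (417.87/75)/(434/50) = 5.5716/8.68 = 0.6419

F = 0.642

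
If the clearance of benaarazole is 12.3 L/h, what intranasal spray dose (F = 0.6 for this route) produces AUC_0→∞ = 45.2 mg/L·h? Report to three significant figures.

Dose = CL × AUC_0→∞ / F
     = 12.3 × 45.2 / 0.6 = 926.6 mg

Dose = 927 mg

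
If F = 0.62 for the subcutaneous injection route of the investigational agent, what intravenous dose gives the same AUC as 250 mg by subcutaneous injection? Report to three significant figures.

Systemic exposure from an extravascular dose = F × D_ev, so the equivalent IV dose is F × D_ev.
D_iv = F × D_ev = 0.62 × 250 = 155 mg

D_iv = 155 mg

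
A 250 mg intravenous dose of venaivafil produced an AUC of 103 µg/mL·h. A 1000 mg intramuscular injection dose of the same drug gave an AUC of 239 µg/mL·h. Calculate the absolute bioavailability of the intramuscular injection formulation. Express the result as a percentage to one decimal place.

F = (AUC_ev / D_ev) / (AUC_iv / D_iv)
  = (239/1000) / (103/250)
  = 0.239 / 0.412 = 0.5801
  = 58.01%

F = 58.0%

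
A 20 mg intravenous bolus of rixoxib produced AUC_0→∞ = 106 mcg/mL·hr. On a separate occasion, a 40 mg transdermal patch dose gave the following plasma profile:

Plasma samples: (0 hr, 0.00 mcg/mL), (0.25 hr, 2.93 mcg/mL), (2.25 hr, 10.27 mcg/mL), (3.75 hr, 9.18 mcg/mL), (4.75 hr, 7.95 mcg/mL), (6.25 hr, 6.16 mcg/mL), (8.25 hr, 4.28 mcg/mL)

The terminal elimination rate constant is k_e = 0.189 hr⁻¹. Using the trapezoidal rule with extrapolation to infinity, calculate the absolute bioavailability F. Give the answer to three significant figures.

Trapezoidal AUC_0→8.25 (transdermal patch):
  [0→0.25]: (0.00+2.93)/2 × 0.25 = 0.36625
  [0.25→2.25]: (2.93+10.27)/2 × 2 = 13.2
  [2.25→3.75]: (10.27+9.18)/2 × 1.5 = 14.5875
  [3.75→4.75]: (9.18+7.95)/2 × 1 = 8.565
  [4.75→6.25]: (7.95+6.16)/2 × 1.5 = 10.5825
  [6.25→8.25]: (6.16+4.28)/2 × 2 = 10.44
  Sum = 57.74125 mcg/mL·hr
Tail: C_last/k_e = 4.28/0.189 = 22.646
AUC_0→∞ (transdermal patch) = 57.74125 + 22.646 = 80.38725 mcg/mL·hr
F = (AUC_ev/D_ev)/(AUC_iv/D_iv) = (80.38725/40)/(106/20) = 2.00968/5.3 = 0.3792

F = 0.379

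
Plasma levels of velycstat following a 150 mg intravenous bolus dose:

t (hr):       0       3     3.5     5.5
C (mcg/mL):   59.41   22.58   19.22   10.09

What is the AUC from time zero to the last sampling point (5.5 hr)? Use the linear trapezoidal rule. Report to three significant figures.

Trapezoidal AUC_0→5.5:
  [0→3]: (59.41+22.58)/2 × 3 = 122.985
  [3→3.5]: (22.58+19.22)/2 × 0.5 = 10.45
  [3.5→5.5]: (19.22+10.09)/2 × 2 = 29.31
  Sum = 162.745 mcg/mL·hr

AUC = 163 mcg/mL·hr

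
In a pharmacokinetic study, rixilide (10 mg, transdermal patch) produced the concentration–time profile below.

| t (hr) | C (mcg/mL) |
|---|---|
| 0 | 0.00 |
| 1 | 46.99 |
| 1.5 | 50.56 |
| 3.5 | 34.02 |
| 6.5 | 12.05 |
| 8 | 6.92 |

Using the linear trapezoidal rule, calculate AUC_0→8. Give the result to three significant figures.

Trapezoidal AUC_0→8:
  [0→1]: (0.00+46.99)/2 × 1 = 23.495
  [1→1.5]: (46.99+50.56)/2 × 0.5 = 24.3875
  [1.5→3.5]: (50.56+34.02)/2 × 2 = 84.58
  [3.5→6.5]: (34.02+12.05)/2 × 3 = 69.105
  [6.5→8]: (12.05+6.92)/2 × 1.5 = 14.2275
  Sum = 215.795 mcg/mL·hr

AUC = 216 mcg/mL·hr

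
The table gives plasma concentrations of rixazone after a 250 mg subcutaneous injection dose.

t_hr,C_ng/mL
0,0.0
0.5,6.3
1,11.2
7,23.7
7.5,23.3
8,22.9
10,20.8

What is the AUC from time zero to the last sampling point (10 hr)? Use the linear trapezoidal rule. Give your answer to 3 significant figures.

Trapezoidal AUC_0→10:
  [0→0.5]: (0.0+6.3)/2 × 0.5 = 1.575
  [0.5→1]: (6.3+11.2)/2 × 0.5 = 4.375
  [1→7]: (11.2+23.7)/2 × 6 = 104.7
  [7→7.5]: (23.7+23.3)/2 × 0.5 = 11.75
  [7.5→8]: (23.3+22.9)/2 × 0.5 = 11.55
  [8→10]: (22.9+20.8)/2 × 2 = 43.7
  Sum = 177.65 ng/mL·hr

AUC = 178 ng/mL·hr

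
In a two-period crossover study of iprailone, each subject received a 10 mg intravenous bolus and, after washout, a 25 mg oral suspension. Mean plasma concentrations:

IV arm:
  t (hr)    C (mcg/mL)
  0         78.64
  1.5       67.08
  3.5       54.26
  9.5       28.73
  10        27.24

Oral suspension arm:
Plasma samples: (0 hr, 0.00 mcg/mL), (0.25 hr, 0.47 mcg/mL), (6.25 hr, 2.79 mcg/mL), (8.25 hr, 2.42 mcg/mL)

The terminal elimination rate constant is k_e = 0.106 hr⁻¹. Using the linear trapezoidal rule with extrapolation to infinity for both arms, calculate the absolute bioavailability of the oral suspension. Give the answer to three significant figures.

F = 0.0202

Trapezoidal AUC_0→10 (IV):
  [0→1.5]: (78.64+67.08)/2 × 1.5 = 109.29
  [1.5→3.5]: (67.08+54.26)/2 × 2 = 121.34
  [3.5→9.5]: (54.26+28.73)/2 × 6 = 248.97
  [9.5→10]: (28.73+27.24)/2 × 0.5 = 13.9925
  Sum = 493.5925 mcg/mL·hr
IV tail: 27.24/0.106 = 256.981; AUC_iv,0→∞ = 493.5925 + 256.981 = 750.5735 mcg/mL·hr
Trapezoidal AUC_0→8.25 (oral suspension):
  [0→0.25]: (0.00+0.47)/2 × 0.25 = 0.05875
  [0.25→6.25]: (0.47+2.79)/2 × 6 = 9.78
  [6.25→8.25]: (2.79+2.42)/2 × 2 = 5.21
  Sum = 15.04875 mcg/mL·hr
oral suspension tail: 2.42/0.106 = 22.830; AUC_ev,0→∞ = 15.04875 + 22.830 = 37.87875 mcg/mL·hr
F = (AUC_ev/D_ev)/(AUC_iv/D_iv) = (37.87875/25)/(750.5735/10) = 1.51515/75.05735 = 0.0202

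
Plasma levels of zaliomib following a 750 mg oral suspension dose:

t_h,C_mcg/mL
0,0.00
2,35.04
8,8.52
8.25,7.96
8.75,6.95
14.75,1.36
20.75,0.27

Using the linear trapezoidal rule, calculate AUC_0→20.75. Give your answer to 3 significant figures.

AUC = 201 mcg/mL·h

Trapezoidal AUC_0→20.75:
  [0→2]: (0.00+35.04)/2 × 2 = 35.04
  [2→8]: (35.04+8.52)/2 × 6 = 130.68
  [8→8.25]: (8.52+7.96)/2 × 0.25 = 2.06
  [8.25→8.75]: (7.96+6.95)/2 × 0.5 = 3.7275
  [8.75→14.75]: (6.95+1.36)/2 × 6 = 24.93
  [14.75→20.75]: (1.36+0.27)/2 × 6 = 4.89
  Sum = 201.3275 mcg/mL·h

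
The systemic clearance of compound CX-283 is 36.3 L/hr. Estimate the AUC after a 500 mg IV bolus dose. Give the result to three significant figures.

AUC = 13.8 mg/L·hr

AUC_0→∞ = Dose_iv / CL
        = 500 / 36.3 = 13.7741 mg/L·hr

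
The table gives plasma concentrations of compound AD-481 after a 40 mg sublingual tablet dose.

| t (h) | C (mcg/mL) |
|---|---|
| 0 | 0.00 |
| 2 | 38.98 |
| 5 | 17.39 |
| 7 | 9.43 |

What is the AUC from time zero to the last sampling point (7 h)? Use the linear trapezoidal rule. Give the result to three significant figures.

Trapezoidal AUC_0→7:
  [0→2]: (0.00+38.98)/2 × 2 = 38.98
  [2→5]: (38.98+17.39)/2 × 3 = 84.555
  [5→7]: (17.39+9.43)/2 × 2 = 26.82
  Sum = 150.355 mcg/mL·h

AUC = 150 mcg/mL·h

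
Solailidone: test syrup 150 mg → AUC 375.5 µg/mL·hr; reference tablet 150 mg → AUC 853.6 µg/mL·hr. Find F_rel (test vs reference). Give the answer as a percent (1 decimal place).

F_rel = (AUC_test/D_test) / (AUC_ref/D_ref)
      = (375.5/150) / (853.6/150)
      = 2.50333 / 5.69067 = 0.4399 = 43.99%

F_rel = 44.0%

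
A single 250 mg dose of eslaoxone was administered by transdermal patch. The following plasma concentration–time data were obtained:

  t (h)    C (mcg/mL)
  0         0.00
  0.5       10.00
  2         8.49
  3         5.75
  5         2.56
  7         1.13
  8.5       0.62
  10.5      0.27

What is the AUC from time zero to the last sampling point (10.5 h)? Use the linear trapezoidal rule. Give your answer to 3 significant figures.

Trapezoidal AUC_0→10.5:
  [0→0.5]: (0.00+10.00)/2 × 0.5 = 2.5
  [0.5→2]: (10.00+8.49)/2 × 1.5 = 13.8675
  [2→3]: (8.49+5.75)/2 × 1 = 7.12
  [3→5]: (5.75+2.56)/2 × 2 = 8.31
  [5→7]: (2.56+1.13)/2 × 2 = 3.69
  [7→8.5]: (1.13+0.62)/2 × 1.5 = 1.3125
  [8.5→10.5]: (0.62+0.27)/2 × 2 = 0.89
  Sum = 37.69 mcg/mL·h

AUC = 37.7 mcg/mL·h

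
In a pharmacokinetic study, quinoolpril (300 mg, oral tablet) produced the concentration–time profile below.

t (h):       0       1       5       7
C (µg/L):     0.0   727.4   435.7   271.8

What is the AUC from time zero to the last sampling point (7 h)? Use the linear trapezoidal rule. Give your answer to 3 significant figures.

AUC = 3400 µg/L·h

Trapezoidal AUC_0→7:
  [0→1]: (0.0+727.4)/2 × 1 = 363.7
  [1→5]: (727.4+435.7)/2 × 4 = 2326.2
  [5→7]: (435.7+271.8)/2 × 2 = 707.5
  Sum = 3397.4 µg/L·h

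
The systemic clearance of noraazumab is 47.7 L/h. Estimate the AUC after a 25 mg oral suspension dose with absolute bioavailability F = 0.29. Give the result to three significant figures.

AUC = 0.152 mg/L·h

AUC_0→∞ = F × Dose / CL
        = 0.29 × 25 / 47.7 = 0.151992 mg/L·h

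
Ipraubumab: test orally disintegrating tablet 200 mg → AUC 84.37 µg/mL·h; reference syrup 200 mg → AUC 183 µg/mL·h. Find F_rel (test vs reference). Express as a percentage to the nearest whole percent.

F_rel = (AUC_test/D_test) / (AUC_ref/D_ref)
      = (84.37/200) / (183/200)
      = 0.42185 / 0.915 = 0.4610 = 46.10%

F_rel = 46%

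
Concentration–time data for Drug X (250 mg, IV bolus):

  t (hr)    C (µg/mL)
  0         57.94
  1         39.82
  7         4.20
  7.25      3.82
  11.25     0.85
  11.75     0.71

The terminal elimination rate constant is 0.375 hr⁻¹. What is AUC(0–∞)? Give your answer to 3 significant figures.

AUC = 194 µg/mL·hr

Trapezoidal AUC_0→11.75:
  [0→1]: (57.94+39.82)/2 × 1 = 48.88
  [1→7]: (39.82+4.20)/2 × 6 = 132.06
  [7→7.25]: (4.20+3.82)/2 × 0.25 = 1.0025
  [7.25→11.25]: (3.82+0.85)/2 × 4 = 9.34
  [11.25→11.75]: (0.85+0.71)/2 × 0.5 = 0.39
  Sum = 191.6725 µg/mL·hr
Extrapolated tail: C_last / k_e = 0.71 / 0.375 = 1.893
AUC_0→∞ = 191.6725 + 1.893 = 193.5655 µg/mL·hr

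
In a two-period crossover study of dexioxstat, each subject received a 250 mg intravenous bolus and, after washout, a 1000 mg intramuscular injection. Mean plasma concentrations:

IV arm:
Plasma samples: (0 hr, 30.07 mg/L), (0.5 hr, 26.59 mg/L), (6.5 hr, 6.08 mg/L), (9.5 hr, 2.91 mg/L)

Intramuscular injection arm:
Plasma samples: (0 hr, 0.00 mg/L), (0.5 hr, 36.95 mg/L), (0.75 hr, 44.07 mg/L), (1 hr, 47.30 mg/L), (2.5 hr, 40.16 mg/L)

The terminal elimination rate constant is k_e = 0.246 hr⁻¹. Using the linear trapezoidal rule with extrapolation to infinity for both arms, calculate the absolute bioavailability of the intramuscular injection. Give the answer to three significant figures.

F = 0.472

Trapezoidal AUC_0→9.5 (IV):
  [0→0.5]: (30.07+26.59)/2 × 0.5 = 14.165
  [0.5→6.5]: (26.59+6.08)/2 × 6 = 98.01
  [6.5→9.5]: (6.08+2.91)/2 × 3 = 13.485
  Sum = 125.66 mg/L·hr
IV tail: 2.91/0.246 = 11.829; AUC_iv,0→∞ = 125.66 + 11.829 = 137.489 mg/L·hr
Trapezoidal AUC_0→2.5 (intramuscular injection):
  [0→0.5]: (0.00+36.95)/2 × 0.5 = 9.2375
  [0.5→0.75]: (36.95+44.07)/2 × 0.25 = 10.1275
  [0.75→1]: (44.07+47.30)/2 × 0.25 = 11.42125
  [1→2.5]: (47.30+40.16)/2 × 1.5 = 65.595
  Sum = 96.38125 mg/L·hr
intramuscular injection tail: 40.16/0.246 = 163.252; AUC_ev,0→∞ = 96.38125 + 163.252 = 259.63325 mg/L·hr
F = (AUC_ev/D_ev)/(AUC_iv/D_iv) = (259.63325/1000)/(137.489/250) = 0.25963325/0.549956 = 0.4721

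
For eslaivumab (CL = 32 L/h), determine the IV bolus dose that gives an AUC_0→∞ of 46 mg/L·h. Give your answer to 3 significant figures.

Dose = 1470 mg

Dose_iv = CL × AUC_0→∞
     = 32 × 46 = 1472 mg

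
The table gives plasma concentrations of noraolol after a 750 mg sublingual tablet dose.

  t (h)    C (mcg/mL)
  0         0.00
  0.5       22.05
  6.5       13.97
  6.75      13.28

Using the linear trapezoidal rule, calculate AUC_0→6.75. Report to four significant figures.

Trapezoidal AUC_0→6.75:
  [0→0.5]: (0.00+22.05)/2 × 0.5 = 5.5125
  [0.5→6.5]: (22.05+13.97)/2 × 6 = 108.06
  [6.5→6.75]: (13.97+13.28)/2 × 0.25 = 3.40625
  Sum = 116.97875 mcg/mL·h

AUC = 117.0 mcg/mL·h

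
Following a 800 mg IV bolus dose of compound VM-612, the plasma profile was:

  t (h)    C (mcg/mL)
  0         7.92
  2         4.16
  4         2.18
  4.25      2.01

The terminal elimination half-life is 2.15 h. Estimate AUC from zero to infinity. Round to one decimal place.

Trapezoidal AUC_0→4.25:
  [0→2]: (7.92+4.16)/2 × 2 = 12.08
  [2→4]: (4.16+2.18)/2 × 2 = 6.34
  [4→4.25]: (2.18+2.01)/2 × 0.25 = 0.52375
  Sum = 18.94375 mcg/mL·h
k_e = ln2 / t½ = 0.693147 / 2.15 = 0.3224 h^-1
Extrapolated tail: C_last / k_e = 2.01 / 0.3224 = 6.234
AUC_0→∞ = 18.94375 + 6.234 = 25.17775 mcg/mL·h

AUC = 25.2 mcg/mL·h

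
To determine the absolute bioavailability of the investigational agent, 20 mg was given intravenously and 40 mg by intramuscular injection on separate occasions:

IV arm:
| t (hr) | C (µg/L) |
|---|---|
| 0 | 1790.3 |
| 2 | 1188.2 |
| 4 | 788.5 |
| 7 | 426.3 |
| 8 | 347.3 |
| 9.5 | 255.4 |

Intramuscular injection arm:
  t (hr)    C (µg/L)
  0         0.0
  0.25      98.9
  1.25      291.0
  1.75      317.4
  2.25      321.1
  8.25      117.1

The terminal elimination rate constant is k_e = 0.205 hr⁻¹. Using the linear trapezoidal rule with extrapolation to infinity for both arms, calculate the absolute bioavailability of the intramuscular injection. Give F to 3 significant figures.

Trapezoidal AUC_0→9.5 (IV):
  [0→2]: (1790.3+1188.2)/2 × 2 = 2978.5
  [2→4]: (1188.2+788.5)/2 × 2 = 1976.7
  [4→7]: (788.5+426.3)/2 × 3 = 1822.2
  [7→8]: (426.3+347.3)/2 × 1 = 386.8
  [8→9.5]: (347.3+255.4)/2 × 1.5 = 452.025
  Sum = 7616.225 µg/L·hr
IV tail: 255.4/0.205 = 1245.854; AUC_iv,0→∞ = 7616.225 + 1245.854 = 8862.079 µg/L·hr
Trapezoidal AUC_0→8.25 (intramuscular injection):
  [0→0.25]: (0.0+98.9)/2 × 0.25 = 12.3625
  [0.25→1.25]: (98.9+291.0)/2 × 1 = 194.95
  [1.25→1.75]: (291.0+317.4)/2 × 0.5 = 152.1
  [1.75→2.25]: (317.4+321.1)/2 × 0.5 = 159.625
  [2.25→8.25]: (321.1+117.1)/2 × 6 = 1314.6
  Sum = 1833.6375 µg/L·hr
intramuscular injection tail: 117.1/0.205 = 571.220; AUC_ev,0→∞ = 1833.6375 + 571.220 = 2404.8575 µg/L·hr
F = (AUC_ev/D_ev)/(AUC_iv/D_iv) = (2404.8575/40)/(8862.079/20) = 60.1214/443.10395 = 0.1357

F = 0.136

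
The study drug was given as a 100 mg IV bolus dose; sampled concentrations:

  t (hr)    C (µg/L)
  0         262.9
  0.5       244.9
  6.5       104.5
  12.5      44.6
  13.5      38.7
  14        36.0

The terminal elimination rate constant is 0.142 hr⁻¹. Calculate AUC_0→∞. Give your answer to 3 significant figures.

Trapezoidal AUC_0→14:
  [0→0.5]: (262.9+244.9)/2 × 0.5 = 126.95
  [0.5→6.5]: (244.9+104.5)/2 × 6 = 1048.2
  [6.5→12.5]: (104.5+44.6)/2 × 6 = 447.3
  [12.5→13.5]: (44.6+38.7)/2 × 1 = 41.65
  [13.5→14]: (38.7+36.0)/2 × 0.5 = 18.675
  Sum = 1682.775 µg/L·hr
Extrapolated tail: C_last / k_e = 36.0 / 0.142 = 253.521
AUC_0→∞ = 1682.775 + 253.521 = 1936.296 µg/L·hr

AUC = 1940 µg/L·hr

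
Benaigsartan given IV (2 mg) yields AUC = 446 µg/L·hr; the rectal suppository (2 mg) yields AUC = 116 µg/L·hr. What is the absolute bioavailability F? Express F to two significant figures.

F = 0.26

F = (AUC_ev / D_ev) / (AUC_iv / D_iv)
  = (116/2) / (446/2)
  = 58 / 223 = 0.2601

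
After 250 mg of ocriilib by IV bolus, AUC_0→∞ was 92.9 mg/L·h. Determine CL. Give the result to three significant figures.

CL = Dose_iv / AUC_0→∞
   = 250 / 92.9 = 2.69107 L/h

CL = 2.69 L/h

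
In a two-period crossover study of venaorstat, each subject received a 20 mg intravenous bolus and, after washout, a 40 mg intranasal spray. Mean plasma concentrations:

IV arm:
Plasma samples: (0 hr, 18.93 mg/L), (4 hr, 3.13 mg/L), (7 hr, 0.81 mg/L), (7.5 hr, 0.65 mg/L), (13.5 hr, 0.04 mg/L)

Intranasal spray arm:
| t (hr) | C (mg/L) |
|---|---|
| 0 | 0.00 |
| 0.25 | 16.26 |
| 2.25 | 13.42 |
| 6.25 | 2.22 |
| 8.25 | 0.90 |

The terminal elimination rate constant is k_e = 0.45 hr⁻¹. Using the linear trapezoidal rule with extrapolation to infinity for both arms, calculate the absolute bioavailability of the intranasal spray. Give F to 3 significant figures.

F = 0.648

Trapezoidal AUC_0→13.5 (IV):
  [0→4]: (18.93+3.13)/2 × 4 = 44.12
  [4→7]: (3.13+0.81)/2 × 3 = 5.91
  [7→7.5]: (0.81+0.65)/2 × 0.5 = 0.365
  [7.5→13.5]: (0.65+0.04)/2 × 6 = 2.07
  Sum = 52.465 mg/L·hr
IV tail: 0.04/0.45 = 0.089; AUC_iv,0→∞ = 52.465 + 0.089 = 52.554 mg/L·hr
Trapezoidal AUC_0→8.25 (intranasal spray):
  [0→0.25]: (0.00+16.26)/2 × 0.25 = 2.0325
  [0.25→2.25]: (16.26+13.42)/2 × 2 = 29.68
  [2.25→6.25]: (13.42+2.22)/2 × 4 = 31.28
  [6.25→8.25]: (2.22+0.90)/2 × 2 = 3.12
  Sum = 66.1125 mg/L·hr
intranasal spray tail: 0.90/0.45 = 2.000; AUC_ev,0→∞ = 66.1125 + 2.000 = 68.1125 mg/L·hr
F = (AUC_ev/D_ev)/(AUC_iv/D_iv) = (68.1125/40)/(52.554/20) = 1.7028125/2.6277 = 0.6480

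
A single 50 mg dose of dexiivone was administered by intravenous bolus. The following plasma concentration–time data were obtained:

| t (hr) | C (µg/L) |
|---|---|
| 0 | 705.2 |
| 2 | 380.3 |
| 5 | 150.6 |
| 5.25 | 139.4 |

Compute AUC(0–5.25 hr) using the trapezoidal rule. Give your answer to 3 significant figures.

AUC = 1920 µg/L·hr

Trapezoidal AUC_0→5.25:
  [0→2]: (705.2+380.3)/2 × 2 = 1085.5
  [2→5]: (380.3+150.6)/2 × 3 = 796.35
  [5→5.25]: (150.6+139.4)/2 × 0.25 = 36.25
  Sum = 1918.1 µg/L·hr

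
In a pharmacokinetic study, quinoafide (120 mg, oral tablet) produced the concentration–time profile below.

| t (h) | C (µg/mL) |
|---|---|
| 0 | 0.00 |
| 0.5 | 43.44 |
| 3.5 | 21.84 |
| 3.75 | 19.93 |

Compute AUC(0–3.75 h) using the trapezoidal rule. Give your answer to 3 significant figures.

Trapezoidal AUC_0→3.75:
  [0→0.5]: (0.00+43.44)/2 × 0.5 = 10.86
  [0.5→3.5]: (43.44+21.84)/2 × 3 = 97.92
  [3.5→3.75]: (21.84+19.93)/2 × 0.25 = 5.22125
  Sum = 114.00125 µg/mL·h

AUC = 114 µg/mL·h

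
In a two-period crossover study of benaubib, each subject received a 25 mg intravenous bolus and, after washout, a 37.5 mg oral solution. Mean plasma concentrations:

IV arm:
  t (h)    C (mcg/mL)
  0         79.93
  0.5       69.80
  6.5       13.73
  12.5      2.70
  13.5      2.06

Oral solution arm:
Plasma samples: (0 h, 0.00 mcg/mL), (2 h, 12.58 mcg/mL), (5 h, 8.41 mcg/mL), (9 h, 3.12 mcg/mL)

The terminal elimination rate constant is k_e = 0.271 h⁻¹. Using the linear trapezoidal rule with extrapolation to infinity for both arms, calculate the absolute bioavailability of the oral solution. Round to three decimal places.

F = 0.151

Trapezoidal AUC_0→13.5 (IV):
  [0→0.5]: (79.93+69.80)/2 × 0.5 = 37.4325
  [0.5→6.5]: (69.80+13.73)/2 × 6 = 250.59
  [6.5→12.5]: (13.73+2.70)/2 × 6 = 49.29
  [12.5→13.5]: (2.70+2.06)/2 × 1 = 2.38
  Sum = 339.6925 mcg/mL·h
IV tail: 2.06/0.271 = 7.601; AUC_iv,0→∞ = 339.6925 + 7.601 = 347.2935 mcg/mL·h
Trapezoidal AUC_0→9 (oral solution):
  [0→2]: (0.00+12.58)/2 × 2 = 12.58
  [2→5]: (12.58+8.41)/2 × 3 = 31.485
  [5→9]: (8.41+3.12)/2 × 4 = 23.06
  Sum = 67.125 mcg/mL·h
oral solution tail: 3.12/0.271 = 11.513; AUC_ev,0→∞ = 67.125 + 11.513 = 78.638 mcg/mL·h
F = (AUC_ev/D_ev)/(AUC_iv/D_iv) = (78.638/37.5)/(347.2935/25) = 2.09701/13.89174 = 0.1510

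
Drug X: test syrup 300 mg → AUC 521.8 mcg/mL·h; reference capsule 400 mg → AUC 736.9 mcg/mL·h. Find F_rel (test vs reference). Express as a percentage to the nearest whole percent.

F_rel = (AUC_test/D_test) / (AUC_ref/D_ref)
      = (521.8/300) / (736.9/400)
      = 1.73933 / 1.84225 = 0.9441 = 94.41%

F_rel = 94%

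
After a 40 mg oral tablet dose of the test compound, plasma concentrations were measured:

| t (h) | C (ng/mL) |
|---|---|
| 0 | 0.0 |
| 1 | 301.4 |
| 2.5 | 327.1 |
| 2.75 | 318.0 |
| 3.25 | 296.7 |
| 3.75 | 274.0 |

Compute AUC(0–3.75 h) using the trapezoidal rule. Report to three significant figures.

Trapezoidal AUC_0→3.75:
  [0→1]: (0.0+301.4)/2 × 1 = 150.7
  [1→2.5]: (301.4+327.1)/2 × 1.5 = 471.375
  [2.5→2.75]: (327.1+318.0)/2 × 0.25 = 80.6375
  [2.75→3.25]: (318.0+296.7)/2 × 0.5 = 153.675
  [3.25→3.75]: (296.7+274.0)/2 × 0.5 = 142.675
  Sum = 999.0625 ng/mL·h

AUC = 999 ng/mL·h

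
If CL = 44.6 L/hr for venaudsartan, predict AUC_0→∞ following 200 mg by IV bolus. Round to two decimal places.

AUC = 4.48 mg/L·hr

AUC_0→∞ = Dose_iv / CL
        = 200 / 44.6 = 4.4843 mg/L·hr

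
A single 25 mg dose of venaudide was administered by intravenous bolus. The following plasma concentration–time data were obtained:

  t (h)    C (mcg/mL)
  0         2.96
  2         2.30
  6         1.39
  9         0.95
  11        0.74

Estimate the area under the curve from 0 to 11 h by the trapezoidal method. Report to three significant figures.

Trapezoidal AUC_0→11:
  [0→2]: (2.96+2.30)/2 × 2 = 5.26
  [2→6]: (2.30+1.39)/2 × 4 = 7.38
  [6→9]: (1.39+0.95)/2 × 3 = 3.51
  [9→11]: (0.95+0.74)/2 × 2 = 1.69
  Sum = 17.84 mcg/mL·h

AUC = 17.8 mcg/mL·h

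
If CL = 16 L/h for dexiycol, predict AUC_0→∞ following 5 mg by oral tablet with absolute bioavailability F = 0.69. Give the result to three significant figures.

AUC = 0.216 mg/L·h

AUC_0→∞ = F × Dose / CL
        = 0.69 × 5 / 16 = 0.215625 mg/L·h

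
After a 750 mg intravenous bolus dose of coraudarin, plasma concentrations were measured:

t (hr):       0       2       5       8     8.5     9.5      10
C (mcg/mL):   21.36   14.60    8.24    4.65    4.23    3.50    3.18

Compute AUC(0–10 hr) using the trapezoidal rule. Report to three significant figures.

Trapezoidal AUC_0→10:
  [0→2]: (21.36+14.60)/2 × 2 = 35.96
  [2→5]: (14.60+8.24)/2 × 3 = 34.26
  [5→8]: (8.24+4.65)/2 × 3 = 19.335
  [8→8.5]: (4.65+4.23)/2 × 0.5 = 2.22
  [8.5→9.5]: (4.23+3.50)/2 × 1 = 3.865
  [9.5→10]: (3.50+3.18)/2 × 0.5 = 1.67
  Sum = 97.31 mcg/mL·hr

AUC = 97.3 mcg/mL·hr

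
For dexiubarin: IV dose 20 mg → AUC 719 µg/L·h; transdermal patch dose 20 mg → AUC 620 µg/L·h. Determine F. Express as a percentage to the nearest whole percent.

F = 86%

F = (AUC_ev / D_ev) / (AUC_iv / D_iv)
  = (620/20) / (719/20)
  = 31 / 35.95 = 0.8623
  = 86.23%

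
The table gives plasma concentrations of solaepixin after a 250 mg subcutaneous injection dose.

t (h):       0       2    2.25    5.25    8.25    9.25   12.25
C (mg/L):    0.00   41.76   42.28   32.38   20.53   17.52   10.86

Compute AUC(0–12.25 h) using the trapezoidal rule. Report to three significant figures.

AUC = 305 mg/L·h

Trapezoidal AUC_0→12.25:
  [0→2]: (0.00+41.76)/2 × 2 = 41.76
  [2→2.25]: (41.76+42.28)/2 × 0.25 = 10.505
  [2.25→5.25]: (42.28+32.38)/2 × 3 = 111.99
  [5.25→8.25]: (32.38+20.53)/2 × 3 = 79.365
  [8.25→9.25]: (20.53+17.52)/2 × 1 = 19.025
  [9.25→12.25]: (17.52+10.86)/2 × 3 = 42.57
  Sum = 305.215 mg/L·h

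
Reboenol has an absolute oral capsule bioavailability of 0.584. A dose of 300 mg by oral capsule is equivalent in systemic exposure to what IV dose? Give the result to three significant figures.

D_iv = 175 mg

Systemic exposure from an extravascular dose = F × D_ev, so the equivalent IV dose is F × D_ev.
D_iv = F × D_ev = 0.584 × 300 = 175.2 mg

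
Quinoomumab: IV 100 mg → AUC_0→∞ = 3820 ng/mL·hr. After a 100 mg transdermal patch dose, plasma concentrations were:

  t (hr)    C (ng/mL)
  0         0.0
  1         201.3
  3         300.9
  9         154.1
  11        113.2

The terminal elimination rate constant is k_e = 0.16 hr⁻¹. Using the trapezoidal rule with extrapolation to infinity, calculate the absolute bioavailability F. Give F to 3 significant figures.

F = 0.770

Trapezoidal AUC_0→11 (transdermal patch):
  [0→1]: (0.0+201.3)/2 × 1 = 100.65
  [1→3]: (201.3+300.9)/2 × 2 = 502.2
  [3→9]: (300.9+154.1)/2 × 6 = 1365.0
  [9→11]: (154.1+113.2)/2 × 2 = 267.3
  Sum = 2235.15 ng/mL·hr
Tail: C_last/k_e = 113.2/0.16 = 707.500
AUC_0→∞ (transdermal patch) = 2235.15 + 707.500 = 2942.65 ng/mL·hr
F = (AUC_ev/D_ev)/(AUC_iv/D_iv) = (2942.65/100)/(3820/100) = 29.4265/38.2 = 0.7703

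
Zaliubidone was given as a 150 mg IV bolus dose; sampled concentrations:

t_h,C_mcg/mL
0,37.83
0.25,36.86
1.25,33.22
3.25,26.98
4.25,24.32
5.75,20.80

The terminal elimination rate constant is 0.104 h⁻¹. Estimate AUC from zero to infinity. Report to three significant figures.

Trapezoidal AUC_0→5.75:
  [0→0.25]: (37.83+36.86)/2 × 0.25 = 9.33625
  [0.25→1.25]: (36.86+33.22)/2 × 1 = 35.04
  [1.25→3.25]: (33.22+26.98)/2 × 2 = 60.2
  [3.25→4.25]: (26.98+24.32)/2 × 1 = 25.65
  [4.25→5.75]: (24.32+20.80)/2 × 1.5 = 33.84
  Sum = 164.06625 mcg/mL·h
Extrapolated tail: C_last / k_e = 20.80 / 0.104 = 200.000
AUC_0→∞ = 164.06625 + 200.000 = 364.06625 mcg/mL·h

AUC = 364 mcg/mL·h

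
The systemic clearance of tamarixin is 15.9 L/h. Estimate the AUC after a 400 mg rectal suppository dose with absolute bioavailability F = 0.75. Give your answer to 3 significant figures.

AUC = 18.9 mg/L·h

AUC_0→∞ = F × Dose / CL
        = 0.75 × 400 / 15.9 = 18.8679 mg/L·h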